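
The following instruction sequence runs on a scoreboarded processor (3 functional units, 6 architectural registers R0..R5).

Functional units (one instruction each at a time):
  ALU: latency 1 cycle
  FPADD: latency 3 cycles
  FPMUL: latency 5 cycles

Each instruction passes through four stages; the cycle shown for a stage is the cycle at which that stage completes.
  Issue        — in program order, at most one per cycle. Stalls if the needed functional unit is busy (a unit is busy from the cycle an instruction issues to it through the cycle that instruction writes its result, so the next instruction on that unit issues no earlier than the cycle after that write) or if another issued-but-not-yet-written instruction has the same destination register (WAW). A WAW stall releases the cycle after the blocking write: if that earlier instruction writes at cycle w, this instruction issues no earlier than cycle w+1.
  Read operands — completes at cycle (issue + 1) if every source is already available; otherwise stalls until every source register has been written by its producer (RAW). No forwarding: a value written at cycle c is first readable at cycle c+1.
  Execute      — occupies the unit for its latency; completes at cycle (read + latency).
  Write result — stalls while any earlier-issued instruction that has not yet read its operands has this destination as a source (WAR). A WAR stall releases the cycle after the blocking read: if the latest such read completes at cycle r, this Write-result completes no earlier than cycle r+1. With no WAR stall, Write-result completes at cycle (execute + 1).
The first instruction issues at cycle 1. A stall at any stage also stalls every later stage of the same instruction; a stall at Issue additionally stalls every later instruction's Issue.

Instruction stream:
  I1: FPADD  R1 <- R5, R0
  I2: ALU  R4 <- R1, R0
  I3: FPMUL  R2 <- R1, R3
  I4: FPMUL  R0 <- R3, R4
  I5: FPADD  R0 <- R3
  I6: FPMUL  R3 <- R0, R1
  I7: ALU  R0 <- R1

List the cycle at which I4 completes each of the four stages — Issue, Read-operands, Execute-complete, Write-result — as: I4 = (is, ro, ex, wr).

I4 = (14, 15, 20, 21)

t=1  I1 dispatched to FPADD
t=2  I1 operands ready · I2 dispatched to ALU
t=3  I3 dispatched to FPMUL
t=5  I1 complete
t=6  R1←I1
t=7  I2 operands ready · I3 operands ready
t=8  I2 complete
t=9  R4←I2
t=12  I3 complete
t=13  R2←I3
t=14  I4 dispatched to FPMUL
t=15  I4 operands ready
t=20  I4 complete
t=21  R0←I4
t=22  I5 dispatched to FPADD
t=23  I5 operands ready · I6 dispatched to FPMUL
t=26  I5 complete
t=27  R0←I5
t=28  I6 operands ready · I7 dispatched to ALU
t=29  I7 operands ready
t=30  I7 complete
t=31  R0←I7
t=33  I6 complete
t=34  R3←I6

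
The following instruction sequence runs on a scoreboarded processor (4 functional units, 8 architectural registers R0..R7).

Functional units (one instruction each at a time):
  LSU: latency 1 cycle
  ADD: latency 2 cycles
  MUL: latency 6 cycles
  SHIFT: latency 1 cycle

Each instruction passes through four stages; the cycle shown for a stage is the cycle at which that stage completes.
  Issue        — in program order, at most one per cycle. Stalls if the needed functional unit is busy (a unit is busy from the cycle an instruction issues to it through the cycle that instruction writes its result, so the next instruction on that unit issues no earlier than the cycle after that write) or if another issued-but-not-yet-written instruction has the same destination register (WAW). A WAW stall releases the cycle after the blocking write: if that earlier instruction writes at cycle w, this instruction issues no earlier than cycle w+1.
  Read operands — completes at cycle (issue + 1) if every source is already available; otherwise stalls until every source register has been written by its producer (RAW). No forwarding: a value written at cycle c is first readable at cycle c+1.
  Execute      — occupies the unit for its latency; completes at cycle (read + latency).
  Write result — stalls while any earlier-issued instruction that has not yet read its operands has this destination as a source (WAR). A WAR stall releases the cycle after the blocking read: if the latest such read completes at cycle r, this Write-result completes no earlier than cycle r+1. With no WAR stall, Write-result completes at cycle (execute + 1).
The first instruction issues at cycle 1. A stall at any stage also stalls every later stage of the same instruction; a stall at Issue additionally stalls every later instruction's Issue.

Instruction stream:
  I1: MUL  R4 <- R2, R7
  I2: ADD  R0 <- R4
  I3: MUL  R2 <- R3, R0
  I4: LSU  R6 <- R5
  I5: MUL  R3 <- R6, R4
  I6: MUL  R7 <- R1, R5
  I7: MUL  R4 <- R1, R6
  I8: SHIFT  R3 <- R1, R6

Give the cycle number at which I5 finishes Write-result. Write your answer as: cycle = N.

cycle = 30

I1  is:1  ro:2  ex:8  wr:9
I2  is:2  ro:10  ex:12  wr:13  — RAW R4: wait I1 write@9
I3  is:10  ro:14  ex:20  wr:21  — struct: MUL busy until I1 writes@9, RAW R0: wait I2 write@13
I4  is:11  ro:12  ex:13  wr:14
I5  is:22  ro:23  ex:29  wr:30  — struct: MUL busy until I3 writes@21
I6  is:31  ro:32  ex:38  wr:39  — struct: MUL busy until I5 writes@30
I7  is:40  ro:41  ex:47  wr:48  — struct: MUL busy until I6 writes@39
I8  is:41  ro:42  ex:43  wr:44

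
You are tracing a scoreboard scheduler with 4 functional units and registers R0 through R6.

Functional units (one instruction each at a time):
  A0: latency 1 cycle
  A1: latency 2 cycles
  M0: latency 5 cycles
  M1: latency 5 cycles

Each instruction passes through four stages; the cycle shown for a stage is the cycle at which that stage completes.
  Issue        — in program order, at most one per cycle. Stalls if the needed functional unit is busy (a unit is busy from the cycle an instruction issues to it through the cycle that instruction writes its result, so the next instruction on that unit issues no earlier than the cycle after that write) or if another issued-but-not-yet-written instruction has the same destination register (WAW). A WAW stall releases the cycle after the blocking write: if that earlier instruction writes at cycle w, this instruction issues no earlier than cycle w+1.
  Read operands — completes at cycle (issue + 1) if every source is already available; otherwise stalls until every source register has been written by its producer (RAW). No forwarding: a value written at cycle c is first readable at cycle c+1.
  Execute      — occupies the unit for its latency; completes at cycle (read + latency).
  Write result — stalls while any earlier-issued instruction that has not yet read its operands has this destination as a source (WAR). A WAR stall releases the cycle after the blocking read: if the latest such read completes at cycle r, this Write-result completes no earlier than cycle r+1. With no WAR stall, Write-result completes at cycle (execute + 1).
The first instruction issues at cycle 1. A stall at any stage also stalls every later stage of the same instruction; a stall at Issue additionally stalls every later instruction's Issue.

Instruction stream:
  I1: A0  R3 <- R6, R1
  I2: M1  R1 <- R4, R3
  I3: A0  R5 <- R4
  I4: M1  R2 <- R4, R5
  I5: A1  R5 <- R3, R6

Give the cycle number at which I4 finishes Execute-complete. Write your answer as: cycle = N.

cycle = 18

c1: issue I1 (A0)
c2: I1 read-ops · issue I2 (M1)
c3: I1 finished on A0
c4: I1→R3
c5: I2 read-ops · issue I3 (A0)
c6: I3 read-ops
c7: I3 finished on A0
c8: I3→R5
c10: I2 finished on M1
c11: I2→R1
c12: issue I4 (M1)
c13: I4 read-ops · issue I5 (A1)
c14: I5 read-ops
c16: I5 finished on A1
c17: I5→R5
c18: I4 finished on M1
c19: I4→R2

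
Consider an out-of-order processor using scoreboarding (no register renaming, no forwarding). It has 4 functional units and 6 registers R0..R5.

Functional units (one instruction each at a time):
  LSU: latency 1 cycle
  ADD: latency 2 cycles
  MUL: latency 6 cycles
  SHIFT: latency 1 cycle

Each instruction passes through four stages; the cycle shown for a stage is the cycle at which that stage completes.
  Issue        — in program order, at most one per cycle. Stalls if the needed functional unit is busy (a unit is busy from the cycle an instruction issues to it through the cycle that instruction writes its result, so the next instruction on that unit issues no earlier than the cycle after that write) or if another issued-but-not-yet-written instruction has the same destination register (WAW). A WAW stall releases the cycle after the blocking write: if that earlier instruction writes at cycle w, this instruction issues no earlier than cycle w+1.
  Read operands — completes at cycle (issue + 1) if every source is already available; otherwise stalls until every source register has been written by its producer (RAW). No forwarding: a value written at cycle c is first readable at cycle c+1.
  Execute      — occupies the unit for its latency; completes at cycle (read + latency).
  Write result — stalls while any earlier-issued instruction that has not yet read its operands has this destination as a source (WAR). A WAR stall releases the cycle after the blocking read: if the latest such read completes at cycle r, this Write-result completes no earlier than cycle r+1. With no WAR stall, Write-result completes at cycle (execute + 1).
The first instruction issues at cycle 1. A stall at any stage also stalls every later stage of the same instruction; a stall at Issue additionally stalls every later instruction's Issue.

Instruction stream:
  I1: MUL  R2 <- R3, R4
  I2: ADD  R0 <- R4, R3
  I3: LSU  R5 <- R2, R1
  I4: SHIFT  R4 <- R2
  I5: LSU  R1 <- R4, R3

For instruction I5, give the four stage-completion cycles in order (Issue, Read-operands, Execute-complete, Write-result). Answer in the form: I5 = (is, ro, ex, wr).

I5 = (13, 14, 15, 16)

c1: I1→MUL
c2: I1 RO · I2→ADD
c3: I2 RO · I3→LSU
c4: I4→SHIFT
c5: I2 EX
c6: I2 WR R0
c8: I1 EX
c9: I1 WR R2
c10: I3 RO · I4 RO
c11: I3 EX · I4 EX
c12: I3 WR R5 · I4 WR R4
c13: I5→LSU
c14: I5 RO
c15: I5 EX
c16: I5 WR R1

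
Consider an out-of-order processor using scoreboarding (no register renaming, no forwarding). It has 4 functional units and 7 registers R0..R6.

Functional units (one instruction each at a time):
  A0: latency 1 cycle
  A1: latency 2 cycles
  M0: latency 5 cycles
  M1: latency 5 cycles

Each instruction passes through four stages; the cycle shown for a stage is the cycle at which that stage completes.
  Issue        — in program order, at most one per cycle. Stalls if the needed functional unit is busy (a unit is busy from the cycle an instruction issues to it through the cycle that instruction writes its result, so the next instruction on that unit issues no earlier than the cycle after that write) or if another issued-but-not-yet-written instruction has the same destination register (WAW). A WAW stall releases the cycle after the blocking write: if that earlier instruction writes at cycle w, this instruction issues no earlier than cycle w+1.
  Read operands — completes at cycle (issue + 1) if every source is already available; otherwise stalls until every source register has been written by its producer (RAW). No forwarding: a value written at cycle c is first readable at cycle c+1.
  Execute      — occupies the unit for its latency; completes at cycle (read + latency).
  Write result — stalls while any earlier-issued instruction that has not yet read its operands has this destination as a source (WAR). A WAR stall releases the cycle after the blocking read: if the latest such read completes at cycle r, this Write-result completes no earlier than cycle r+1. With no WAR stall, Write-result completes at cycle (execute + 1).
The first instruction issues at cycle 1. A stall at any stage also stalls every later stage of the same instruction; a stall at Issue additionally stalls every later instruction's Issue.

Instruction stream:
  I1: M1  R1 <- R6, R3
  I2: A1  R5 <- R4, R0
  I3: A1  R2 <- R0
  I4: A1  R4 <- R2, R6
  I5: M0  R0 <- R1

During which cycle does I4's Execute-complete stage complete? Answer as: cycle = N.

cycle = 15

I1  is:1  ro:2  ex:7  wr:8
I2  is:2  ro:3  ex:5  wr:6
I3  is:7  ro:8  ex:10  wr:11  — struct: A1 busy until I2 writes@6
I4  is:12  ro:13  ex:15  wr:16  — struct: A1 busy until I3 writes@11
I5  is:13  ro:14  ex:19  wr:20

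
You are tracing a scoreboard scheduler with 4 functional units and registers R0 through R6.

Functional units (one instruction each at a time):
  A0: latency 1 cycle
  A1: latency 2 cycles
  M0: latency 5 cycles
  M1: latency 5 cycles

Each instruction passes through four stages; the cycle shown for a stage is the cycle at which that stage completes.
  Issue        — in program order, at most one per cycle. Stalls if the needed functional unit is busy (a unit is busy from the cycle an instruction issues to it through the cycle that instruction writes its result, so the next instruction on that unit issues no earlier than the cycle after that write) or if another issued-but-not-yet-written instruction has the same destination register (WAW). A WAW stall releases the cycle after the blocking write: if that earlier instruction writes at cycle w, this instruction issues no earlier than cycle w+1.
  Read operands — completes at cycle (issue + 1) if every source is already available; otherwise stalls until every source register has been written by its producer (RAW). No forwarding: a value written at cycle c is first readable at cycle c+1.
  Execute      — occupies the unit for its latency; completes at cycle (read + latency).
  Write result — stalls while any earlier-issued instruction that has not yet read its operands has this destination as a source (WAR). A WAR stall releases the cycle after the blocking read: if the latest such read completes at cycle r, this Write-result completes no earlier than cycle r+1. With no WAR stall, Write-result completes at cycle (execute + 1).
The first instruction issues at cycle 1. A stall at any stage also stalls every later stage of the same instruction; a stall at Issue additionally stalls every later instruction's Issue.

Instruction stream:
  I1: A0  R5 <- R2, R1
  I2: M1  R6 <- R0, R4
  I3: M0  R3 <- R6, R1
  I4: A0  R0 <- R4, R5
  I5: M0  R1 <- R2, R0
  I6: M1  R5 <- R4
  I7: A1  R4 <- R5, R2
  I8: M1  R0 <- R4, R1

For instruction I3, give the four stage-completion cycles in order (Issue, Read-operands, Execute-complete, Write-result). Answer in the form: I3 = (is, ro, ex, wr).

1) issue 1, read 2, done 3, write 4
2) issue 2, read 3, done 8, write 9
3) issue 3, read 10, done 15, write 16  <RAW R6: wait I2 write@9>
4) issue 5, read 6, done 7, write 8  <struct: A0 busy until I1 writes@4>
5) issue 17, read 18, done 23, write 24  <struct: M0 busy until I3 writes@16>
6) issue 18, read 19, done 24, write 25
7) issue 19, read 26, done 28, write 29  <RAW R5: wait I6 write@25>
8) issue 26, read 30, done 35, write 36  <struct: M1 busy until I6 writes@25 / RAW R4: wait I7 write@29>

I3 = (3, 10, 15, 16)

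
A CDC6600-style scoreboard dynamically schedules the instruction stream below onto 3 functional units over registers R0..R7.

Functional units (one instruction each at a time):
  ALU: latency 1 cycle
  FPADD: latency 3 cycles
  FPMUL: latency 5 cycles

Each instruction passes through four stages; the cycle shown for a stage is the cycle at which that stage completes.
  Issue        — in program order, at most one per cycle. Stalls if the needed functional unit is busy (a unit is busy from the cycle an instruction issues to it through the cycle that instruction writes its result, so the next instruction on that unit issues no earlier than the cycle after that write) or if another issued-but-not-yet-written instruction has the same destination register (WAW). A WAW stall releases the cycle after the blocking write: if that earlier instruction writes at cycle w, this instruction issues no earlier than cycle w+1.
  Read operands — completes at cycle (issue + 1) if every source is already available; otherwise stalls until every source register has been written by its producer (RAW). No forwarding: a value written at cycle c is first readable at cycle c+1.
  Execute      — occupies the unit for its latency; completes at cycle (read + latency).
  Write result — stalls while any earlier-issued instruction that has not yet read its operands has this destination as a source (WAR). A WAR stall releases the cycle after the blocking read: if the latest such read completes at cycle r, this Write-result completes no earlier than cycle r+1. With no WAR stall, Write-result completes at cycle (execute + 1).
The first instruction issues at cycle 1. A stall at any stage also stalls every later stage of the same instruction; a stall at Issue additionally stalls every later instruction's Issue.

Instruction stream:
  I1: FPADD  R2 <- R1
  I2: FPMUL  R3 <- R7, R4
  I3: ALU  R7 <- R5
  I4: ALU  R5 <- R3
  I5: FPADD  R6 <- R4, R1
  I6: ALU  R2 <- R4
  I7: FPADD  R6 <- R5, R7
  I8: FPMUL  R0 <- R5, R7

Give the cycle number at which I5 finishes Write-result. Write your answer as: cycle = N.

t=1  I1 dispatched to FPADD
t=2  I1 operands ready, I2 dispatched to FPMUL
t=3  I2 operands ready, I3 dispatched to ALU
t=4  I3 operands ready
t=5  I1 complete, I3 complete
t=6  R2←I1, R7←I3
t=7  I4 dispatched to ALU
t=8  I2 complete, I5 dispatched to FPADD
t=9  R3←I2, I5 operands ready
t=10  I4 operands ready
t=11  I4 complete
t=12  R5←I4, I5 complete
t=13  R6←I5, I6 dispatched to ALU
t=14  I6 operands ready, I7 dispatched to FPADD
t=15  I6 complete, I7 operands ready, I8 dispatched to FPMUL
t=16  R2←I6, I8 operands ready
t=18  I7 complete
t=19  R6←I7
t=21  I8 complete
t=22  R0←I8

cycle = 13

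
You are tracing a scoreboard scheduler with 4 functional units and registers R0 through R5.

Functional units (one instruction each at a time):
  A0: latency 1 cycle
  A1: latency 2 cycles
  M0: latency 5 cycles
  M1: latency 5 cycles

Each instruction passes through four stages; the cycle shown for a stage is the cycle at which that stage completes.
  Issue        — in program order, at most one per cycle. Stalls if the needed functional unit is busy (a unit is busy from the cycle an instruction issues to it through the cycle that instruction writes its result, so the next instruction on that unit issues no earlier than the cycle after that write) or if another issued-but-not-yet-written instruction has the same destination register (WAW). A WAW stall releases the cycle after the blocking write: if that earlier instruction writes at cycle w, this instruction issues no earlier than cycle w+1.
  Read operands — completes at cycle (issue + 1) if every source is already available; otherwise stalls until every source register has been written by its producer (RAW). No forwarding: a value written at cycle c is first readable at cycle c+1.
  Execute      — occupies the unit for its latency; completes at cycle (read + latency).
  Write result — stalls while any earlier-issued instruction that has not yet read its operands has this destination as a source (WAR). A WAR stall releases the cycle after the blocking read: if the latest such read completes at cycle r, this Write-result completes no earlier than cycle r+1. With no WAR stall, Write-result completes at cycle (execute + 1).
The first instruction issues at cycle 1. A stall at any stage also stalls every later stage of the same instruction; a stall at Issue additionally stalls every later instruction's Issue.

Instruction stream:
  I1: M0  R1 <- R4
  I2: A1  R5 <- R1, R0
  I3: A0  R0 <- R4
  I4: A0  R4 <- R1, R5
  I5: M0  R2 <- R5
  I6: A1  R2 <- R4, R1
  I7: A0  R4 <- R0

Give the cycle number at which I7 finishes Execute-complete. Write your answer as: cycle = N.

cycle = 23

c1: issue I1 (M0)
c2: I1 read-ops | issue I2 (A1)
c3: issue I3 (A0)
c4: I3 read-ops
c5: I3 finished on A0
c7: I1 finished on M0
c8: I1→R1
c9: I2 read-ops
c10: I3→R0
c11: I2 finished on A1 | issue I4 (A0)
c12: I2→R5 | issue I5 (M0)
c13: I4 read-ops | I5 read-ops
c14: I4 finished on A0
c15: I4→R4
c18: I5 finished on M0
c19: I5→R2
c20: issue I6 (A1)
c21: I6 read-ops | issue I7 (A0)
c22: I7 read-ops
c23: I6 finished on A1 | I7 finished on A0
c24: I6→R2 | I7→R4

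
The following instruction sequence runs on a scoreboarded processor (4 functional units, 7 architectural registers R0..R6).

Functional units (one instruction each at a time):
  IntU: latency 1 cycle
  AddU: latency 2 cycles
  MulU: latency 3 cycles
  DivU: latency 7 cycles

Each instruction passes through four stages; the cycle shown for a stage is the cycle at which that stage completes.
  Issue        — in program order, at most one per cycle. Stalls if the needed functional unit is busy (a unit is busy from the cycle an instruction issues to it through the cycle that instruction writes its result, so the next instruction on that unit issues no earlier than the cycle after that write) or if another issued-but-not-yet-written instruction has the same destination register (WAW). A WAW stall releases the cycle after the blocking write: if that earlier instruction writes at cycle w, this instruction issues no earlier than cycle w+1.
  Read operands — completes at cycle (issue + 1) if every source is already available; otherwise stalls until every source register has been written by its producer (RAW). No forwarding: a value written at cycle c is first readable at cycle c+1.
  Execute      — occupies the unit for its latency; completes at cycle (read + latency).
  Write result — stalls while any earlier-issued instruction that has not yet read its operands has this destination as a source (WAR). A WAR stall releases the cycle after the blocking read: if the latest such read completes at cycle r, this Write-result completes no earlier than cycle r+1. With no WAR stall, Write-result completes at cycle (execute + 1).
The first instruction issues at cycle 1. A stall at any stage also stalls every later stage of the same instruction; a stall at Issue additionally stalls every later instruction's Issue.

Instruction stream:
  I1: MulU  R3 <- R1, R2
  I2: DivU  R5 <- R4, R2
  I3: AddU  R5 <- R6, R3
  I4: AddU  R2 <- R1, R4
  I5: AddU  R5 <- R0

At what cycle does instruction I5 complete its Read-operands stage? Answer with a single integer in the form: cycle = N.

cycle = 23

  I1 | 1 | 2 | 5 | 6
  I2 | 2 | 3 | 10 | 11
  I3 | 12 | 13 | 15 | 16   WAW R5: wait I2 write@11
  I4 | 17 | 18 | 20 | 21   struct: AddU busy until I3 writes@16
  I5 | 22 | 23 | 25 | 26   struct: AddU busy until I4 writes@21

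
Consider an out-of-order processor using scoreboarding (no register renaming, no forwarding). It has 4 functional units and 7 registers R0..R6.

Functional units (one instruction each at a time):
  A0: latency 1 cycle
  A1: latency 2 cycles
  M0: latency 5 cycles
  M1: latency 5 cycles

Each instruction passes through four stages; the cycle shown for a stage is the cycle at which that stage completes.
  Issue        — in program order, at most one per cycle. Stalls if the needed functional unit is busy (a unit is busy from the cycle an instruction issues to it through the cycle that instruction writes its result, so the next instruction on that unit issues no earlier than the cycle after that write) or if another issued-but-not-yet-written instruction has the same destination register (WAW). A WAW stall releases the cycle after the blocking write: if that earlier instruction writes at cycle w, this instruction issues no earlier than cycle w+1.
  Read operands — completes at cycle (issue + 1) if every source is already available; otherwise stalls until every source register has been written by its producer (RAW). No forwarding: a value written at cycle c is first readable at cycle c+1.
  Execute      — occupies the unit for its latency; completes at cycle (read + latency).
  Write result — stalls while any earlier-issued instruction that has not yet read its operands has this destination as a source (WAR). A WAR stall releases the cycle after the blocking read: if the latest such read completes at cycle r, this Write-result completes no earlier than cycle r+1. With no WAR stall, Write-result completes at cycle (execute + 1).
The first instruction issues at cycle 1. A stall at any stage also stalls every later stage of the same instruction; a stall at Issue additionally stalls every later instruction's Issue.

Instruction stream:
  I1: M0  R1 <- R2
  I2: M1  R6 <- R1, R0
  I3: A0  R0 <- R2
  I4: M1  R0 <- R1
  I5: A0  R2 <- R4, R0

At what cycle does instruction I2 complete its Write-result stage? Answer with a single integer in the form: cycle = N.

1) issue 1, read 2, done 7, write 8
2) issue 2, read 9, done 14, write 15  <RAW R1: wait I1 write@8>
3) issue 3, read 4, done 5, write 10  <WAR R0: wait I2 read@9>
4) issue 16, read 17, done 22, write 23  <struct: M1 busy until I2 writes@15>
5) issue 17, read 24, done 25, write 26  <RAW R0: wait I4 write@23>

cycle = 15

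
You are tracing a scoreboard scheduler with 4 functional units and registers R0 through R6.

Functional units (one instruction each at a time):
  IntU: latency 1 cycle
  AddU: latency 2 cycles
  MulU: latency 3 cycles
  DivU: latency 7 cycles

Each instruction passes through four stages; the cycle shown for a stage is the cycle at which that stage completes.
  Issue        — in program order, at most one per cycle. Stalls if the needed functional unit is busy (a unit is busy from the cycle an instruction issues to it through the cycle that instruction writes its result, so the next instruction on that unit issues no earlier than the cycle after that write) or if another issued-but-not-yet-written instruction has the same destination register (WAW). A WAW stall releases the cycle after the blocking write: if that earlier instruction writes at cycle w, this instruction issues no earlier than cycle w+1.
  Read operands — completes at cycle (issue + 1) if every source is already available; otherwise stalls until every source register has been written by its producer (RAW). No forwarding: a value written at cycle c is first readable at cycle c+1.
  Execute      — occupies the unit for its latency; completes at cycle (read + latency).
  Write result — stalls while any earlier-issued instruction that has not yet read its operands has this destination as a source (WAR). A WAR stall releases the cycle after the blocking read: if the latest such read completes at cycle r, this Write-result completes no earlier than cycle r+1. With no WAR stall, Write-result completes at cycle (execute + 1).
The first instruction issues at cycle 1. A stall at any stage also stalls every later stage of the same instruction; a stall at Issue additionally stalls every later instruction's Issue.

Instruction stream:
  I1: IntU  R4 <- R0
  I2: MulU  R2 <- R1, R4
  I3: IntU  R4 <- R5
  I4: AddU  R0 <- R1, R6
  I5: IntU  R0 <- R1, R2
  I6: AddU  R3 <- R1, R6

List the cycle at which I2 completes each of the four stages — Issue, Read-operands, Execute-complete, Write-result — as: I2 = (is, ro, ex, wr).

I2 = (2, 5, 8, 9)

t=1  I1 issues→IntU
t=2  I1 reads, I2 issues→MulU
t=3  I1 exec-done
t=4  I1 writes R4
t=5  I2 reads, I3 issues→IntU
t=6  I3 reads, I4 issues→AddU
t=7  I3 exec-done, I4 reads
t=8  I2 exec-done, I3 writes R4
t=9  I2 writes R2, I4 exec-done
t=10  I4 writes R0
t=11  I5 issues→IntU
t=12  I5 reads, I6 issues→AddU
t=13  I5 exec-done, I6 reads
t=14  I5 writes R0
t=15  I6 exec-done
t=16  I6 writes R3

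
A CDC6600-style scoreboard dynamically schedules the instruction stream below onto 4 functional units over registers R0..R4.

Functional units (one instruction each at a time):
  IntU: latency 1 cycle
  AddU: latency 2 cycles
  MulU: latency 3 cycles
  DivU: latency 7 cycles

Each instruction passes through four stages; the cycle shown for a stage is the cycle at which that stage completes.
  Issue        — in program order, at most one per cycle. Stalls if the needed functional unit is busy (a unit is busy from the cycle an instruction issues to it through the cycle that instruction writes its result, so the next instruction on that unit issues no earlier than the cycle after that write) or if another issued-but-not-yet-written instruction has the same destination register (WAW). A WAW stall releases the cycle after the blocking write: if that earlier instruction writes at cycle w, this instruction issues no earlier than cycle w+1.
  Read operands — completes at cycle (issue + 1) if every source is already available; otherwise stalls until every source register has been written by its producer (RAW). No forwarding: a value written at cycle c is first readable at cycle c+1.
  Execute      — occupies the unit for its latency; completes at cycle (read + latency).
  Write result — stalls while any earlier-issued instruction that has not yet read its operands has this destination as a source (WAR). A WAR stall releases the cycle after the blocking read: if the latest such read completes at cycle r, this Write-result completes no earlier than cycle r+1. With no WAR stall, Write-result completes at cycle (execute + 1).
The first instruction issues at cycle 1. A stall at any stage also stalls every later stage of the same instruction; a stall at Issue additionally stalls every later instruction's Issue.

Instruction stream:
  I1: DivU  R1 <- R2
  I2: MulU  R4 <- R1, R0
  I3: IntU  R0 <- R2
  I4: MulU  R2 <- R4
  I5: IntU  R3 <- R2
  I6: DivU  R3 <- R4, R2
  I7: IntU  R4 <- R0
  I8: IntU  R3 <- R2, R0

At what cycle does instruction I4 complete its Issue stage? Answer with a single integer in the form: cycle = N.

cycle = 16

I1 -> (1, 2, 9, 10)
I2 -> (2, 11, 14, 15)  // RAW R1: wait I1 write@10
I3 -> (3, 4, 5, 12)  // WAR R0: wait I2 read@11
I4 -> (16, 17, 20, 21)  // struct: MulU busy until I2 writes@15
I5 -> (17, 22, 23, 24)  // RAW R2: wait I4 write@21
I6 -> (25, 26, 33, 34)  // WAW R3: wait I5 write@24
I7 -> (26, 27, 28, 29)
I8 -> (35, 36, 37, 38)  // WAW R3: wait I6 write@34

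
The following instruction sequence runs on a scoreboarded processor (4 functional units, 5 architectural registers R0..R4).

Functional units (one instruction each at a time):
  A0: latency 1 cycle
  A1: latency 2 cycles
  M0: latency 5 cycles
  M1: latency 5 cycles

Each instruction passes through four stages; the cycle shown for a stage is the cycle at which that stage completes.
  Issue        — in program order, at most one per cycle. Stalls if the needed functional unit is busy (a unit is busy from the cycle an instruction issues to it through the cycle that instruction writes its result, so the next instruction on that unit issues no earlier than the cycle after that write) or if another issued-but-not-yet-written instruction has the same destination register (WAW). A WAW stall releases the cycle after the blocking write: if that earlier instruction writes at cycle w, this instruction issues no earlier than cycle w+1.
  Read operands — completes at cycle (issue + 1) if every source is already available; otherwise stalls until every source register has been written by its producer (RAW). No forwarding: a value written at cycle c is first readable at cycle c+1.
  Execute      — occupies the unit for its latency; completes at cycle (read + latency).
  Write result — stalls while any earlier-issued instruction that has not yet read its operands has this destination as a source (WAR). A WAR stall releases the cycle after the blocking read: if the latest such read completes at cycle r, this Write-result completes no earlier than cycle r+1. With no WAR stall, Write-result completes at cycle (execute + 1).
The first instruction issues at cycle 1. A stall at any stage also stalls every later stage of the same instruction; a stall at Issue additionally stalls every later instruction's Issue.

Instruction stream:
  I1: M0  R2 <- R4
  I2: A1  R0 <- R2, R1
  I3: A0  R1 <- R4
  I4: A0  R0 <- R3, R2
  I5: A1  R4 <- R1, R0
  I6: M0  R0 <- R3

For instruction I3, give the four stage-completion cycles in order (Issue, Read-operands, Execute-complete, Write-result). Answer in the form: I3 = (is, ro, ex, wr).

1) issue 1, read 2, done 7, write 8
2) issue 2, read 9, done 11, write 12  <RAW R2: wait I1 write@8>
3) issue 3, read 4, done 5, write 10  <WAR R1: wait I2 read@9>
4) issue 13, read 14, done 15, write 16  <WAW R0: wait I2 write@12>
5) issue 14, read 17, done 19, write 20  <RAW R0: wait I4 write@16>
6) issue 17, read 18, done 23, write 24  <WAW R0: wait I4 write@16>

I3 = (3, 4, 5, 10)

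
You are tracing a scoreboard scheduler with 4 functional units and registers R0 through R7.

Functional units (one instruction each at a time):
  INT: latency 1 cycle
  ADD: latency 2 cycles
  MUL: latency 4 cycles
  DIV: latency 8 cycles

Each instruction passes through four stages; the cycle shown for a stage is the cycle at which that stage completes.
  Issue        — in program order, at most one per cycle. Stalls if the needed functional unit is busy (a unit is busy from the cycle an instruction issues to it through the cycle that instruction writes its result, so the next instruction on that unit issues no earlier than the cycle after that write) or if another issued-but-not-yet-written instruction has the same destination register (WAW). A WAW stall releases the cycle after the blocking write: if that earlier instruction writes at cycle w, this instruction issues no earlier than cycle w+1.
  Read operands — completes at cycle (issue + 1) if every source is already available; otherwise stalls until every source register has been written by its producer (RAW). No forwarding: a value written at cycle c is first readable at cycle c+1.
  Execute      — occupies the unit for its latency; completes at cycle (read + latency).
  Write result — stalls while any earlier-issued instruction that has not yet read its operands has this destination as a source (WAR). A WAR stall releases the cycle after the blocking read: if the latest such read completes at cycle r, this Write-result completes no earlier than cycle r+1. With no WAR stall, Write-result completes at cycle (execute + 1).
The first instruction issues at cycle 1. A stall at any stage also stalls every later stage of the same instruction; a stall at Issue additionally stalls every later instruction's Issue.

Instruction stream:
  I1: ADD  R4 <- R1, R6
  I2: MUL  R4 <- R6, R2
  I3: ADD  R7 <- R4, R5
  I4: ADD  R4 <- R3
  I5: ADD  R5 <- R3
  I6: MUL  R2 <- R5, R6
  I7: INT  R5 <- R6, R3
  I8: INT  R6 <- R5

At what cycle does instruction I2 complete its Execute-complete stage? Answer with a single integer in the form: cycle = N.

I1: IS=1 RO=2 EX=4 WR=5
I2: IS=6 RO=7 EX=11 WR=12  [WAW R4: wait I1 write@5]
I3: IS=7 RO=13 EX=15 WR=16  [RAW R4: wait I2 write@12]
I4: IS=17 RO=18 EX=20 WR=21  [struct: ADD busy until I3 writes@16]
I5: IS=22 RO=23 EX=25 WR=26  [struct: ADD busy until I4 writes@21]
I6: IS=23 RO=27 EX=31 WR=32  [RAW R5: wait I5 write@26]
I7: IS=27 RO=28 EX=29 WR=30  [WAW R5: wait I5 write@26]
I8: IS=31 RO=32 EX=33 WR=34  [struct: INT busy until I7 writes@30]

cycle = 11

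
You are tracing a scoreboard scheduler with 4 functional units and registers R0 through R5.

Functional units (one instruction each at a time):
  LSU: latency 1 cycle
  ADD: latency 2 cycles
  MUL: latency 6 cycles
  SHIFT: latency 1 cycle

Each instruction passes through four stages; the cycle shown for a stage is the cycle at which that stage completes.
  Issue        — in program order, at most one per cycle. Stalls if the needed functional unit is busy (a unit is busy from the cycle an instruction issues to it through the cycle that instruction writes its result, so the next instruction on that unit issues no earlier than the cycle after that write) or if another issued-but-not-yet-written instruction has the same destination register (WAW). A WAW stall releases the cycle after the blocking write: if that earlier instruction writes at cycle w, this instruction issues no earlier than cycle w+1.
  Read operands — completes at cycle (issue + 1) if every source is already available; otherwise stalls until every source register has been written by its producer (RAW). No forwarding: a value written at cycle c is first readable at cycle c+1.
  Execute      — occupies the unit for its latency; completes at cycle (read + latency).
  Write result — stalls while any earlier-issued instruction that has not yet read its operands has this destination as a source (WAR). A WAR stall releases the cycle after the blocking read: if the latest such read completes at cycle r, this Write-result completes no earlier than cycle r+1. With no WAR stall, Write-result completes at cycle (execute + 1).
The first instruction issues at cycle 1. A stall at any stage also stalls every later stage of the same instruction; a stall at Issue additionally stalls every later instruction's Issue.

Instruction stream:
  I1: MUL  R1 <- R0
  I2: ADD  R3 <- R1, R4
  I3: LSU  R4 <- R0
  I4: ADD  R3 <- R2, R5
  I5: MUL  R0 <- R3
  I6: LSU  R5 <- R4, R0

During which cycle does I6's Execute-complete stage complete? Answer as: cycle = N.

t=1  I1 issues→MUL
t=2  I1 reads; I2 issues→ADD
t=3  I3 issues→LSU
t=4  I3 reads
t=5  I3 exec-done
t=8  I1 exec-done
t=9  I1 writes R1
t=10  I2 reads
t=11  I3 writes R4
t=12  I2 exec-done
t=13  I2 writes R3
t=14  I4 issues→ADD
t=15  I4 reads; I5 issues→MUL
t=16  I6 issues→LSU
t=17  I4 exec-done
t=18  I4 writes R3
t=19  I5 reads
t=25  I5 exec-done
t=26  I5 writes R0
t=27  I6 reads
t=28  I6 exec-done
t=29  I6 writes R5

cycle = 28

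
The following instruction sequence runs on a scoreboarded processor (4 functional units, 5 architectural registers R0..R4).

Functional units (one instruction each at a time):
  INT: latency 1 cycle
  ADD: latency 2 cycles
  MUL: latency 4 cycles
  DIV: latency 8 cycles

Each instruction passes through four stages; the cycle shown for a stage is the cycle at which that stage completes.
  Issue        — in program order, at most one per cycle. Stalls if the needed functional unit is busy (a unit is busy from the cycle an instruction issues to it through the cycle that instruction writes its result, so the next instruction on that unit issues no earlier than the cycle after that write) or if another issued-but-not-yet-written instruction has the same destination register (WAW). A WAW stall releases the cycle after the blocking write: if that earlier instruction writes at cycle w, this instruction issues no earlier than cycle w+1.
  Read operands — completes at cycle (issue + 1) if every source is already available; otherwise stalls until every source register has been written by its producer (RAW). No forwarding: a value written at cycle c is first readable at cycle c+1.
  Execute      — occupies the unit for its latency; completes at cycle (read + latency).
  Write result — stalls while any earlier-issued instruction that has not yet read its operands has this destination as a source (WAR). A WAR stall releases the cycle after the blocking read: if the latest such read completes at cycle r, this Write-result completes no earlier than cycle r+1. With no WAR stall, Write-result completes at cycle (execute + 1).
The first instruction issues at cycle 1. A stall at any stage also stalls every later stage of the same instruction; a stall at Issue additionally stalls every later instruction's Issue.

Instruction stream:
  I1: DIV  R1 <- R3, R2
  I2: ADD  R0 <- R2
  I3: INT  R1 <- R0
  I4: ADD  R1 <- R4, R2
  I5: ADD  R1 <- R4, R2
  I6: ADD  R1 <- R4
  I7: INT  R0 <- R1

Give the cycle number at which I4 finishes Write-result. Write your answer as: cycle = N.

t=1  I1 issues→DIV
t=2  I1 reads · I2 issues→ADD
t=3  I2 reads
t=5  I2 exec-done
t=6  I2 writes R0
t=10  I1 exec-done
t=11  I1 writes R1
t=12  I3 issues→INT
t=13  I3 reads
t=14  I3 exec-done
t=15  I3 writes R1
t=16  I4 issues→ADD
t=17  I4 reads
t=19  I4 exec-done
t=20  I4 writes R1
t=21  I5 issues→ADD
t=22  I5 reads
t=24  I5 exec-done
t=25  I5 writes R1
t=26  I6 issues→ADD
t=27  I6 reads · I7 issues→INT
t=29  I6 exec-done
t=30  I6 writes R1
t=31  I7 reads
t=32  I7 exec-done
t=33  I7 writes R0

cycle = 20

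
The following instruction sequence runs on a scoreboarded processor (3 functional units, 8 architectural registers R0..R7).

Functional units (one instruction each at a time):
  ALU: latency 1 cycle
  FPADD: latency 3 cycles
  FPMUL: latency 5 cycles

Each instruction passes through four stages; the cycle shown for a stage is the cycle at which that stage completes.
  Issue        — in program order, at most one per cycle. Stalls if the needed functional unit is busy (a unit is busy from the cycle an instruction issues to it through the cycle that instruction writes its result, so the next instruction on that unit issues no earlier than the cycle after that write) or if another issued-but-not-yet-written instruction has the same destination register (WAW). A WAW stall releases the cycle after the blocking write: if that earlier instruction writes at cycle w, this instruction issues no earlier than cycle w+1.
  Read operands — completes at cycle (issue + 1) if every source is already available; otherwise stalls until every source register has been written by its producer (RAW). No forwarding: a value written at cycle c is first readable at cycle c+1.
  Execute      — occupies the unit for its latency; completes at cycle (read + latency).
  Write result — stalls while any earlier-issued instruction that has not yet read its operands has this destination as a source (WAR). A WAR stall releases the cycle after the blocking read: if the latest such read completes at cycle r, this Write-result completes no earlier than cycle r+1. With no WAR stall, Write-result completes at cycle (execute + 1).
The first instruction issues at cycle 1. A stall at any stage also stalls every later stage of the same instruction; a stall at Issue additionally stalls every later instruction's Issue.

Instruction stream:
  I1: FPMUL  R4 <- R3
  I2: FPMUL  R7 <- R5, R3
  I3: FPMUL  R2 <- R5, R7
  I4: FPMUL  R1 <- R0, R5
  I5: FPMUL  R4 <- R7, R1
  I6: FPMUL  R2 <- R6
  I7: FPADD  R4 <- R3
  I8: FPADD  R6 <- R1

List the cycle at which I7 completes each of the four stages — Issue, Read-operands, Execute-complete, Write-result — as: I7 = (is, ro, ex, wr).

I7 = (42, 43, 46, 47)

[1] I1 dispatched to FPMUL
[2] I1 operands ready
[7] I1 complete
[8] R4←I1
[9] I2 dispatched to FPMUL
[10] I2 operands ready
[15] I2 complete
[16] R7←I2
[17] I3 dispatched to FPMUL
[18] I3 operands ready
[23] I3 complete
[24] R2←I3
[25] I4 dispatched to FPMUL
[26] I4 operands ready
[31] I4 complete
[32] R1←I4
[33] I5 dispatched to FPMUL
[34] I5 operands ready
[39] I5 complete
[40] R4←I5
[41] I6 dispatched to FPMUL
[42] I6 operands ready | I7 dispatched to FPADD
[43] I7 operands ready
[46] I7 complete
[47] I6 complete | R4←I7
[48] R2←I6 | I8 dispatched to FPADD
[49] I8 operands ready
[52] I8 complete
[53] R6←I8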